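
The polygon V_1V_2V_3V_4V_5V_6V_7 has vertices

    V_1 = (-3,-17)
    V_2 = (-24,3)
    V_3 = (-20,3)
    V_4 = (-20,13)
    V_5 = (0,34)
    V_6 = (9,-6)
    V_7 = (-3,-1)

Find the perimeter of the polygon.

142

|V_1V_2| = √((-21)² + (20)²) = √841 = 29
|V_2V_3| = √((4)² + (0)²) = √16 = 4
|V_3V_4| = √((0)² + (10)²) = √100 = 10
|V_4V_5| = √((20)² + (21)²) = √841 = 29
|V_5V_6| = √((9)² + (-40)²) = √1681 = 41
|V_6V_7| = √((-12)² + (5)²) = √169 = 13
|V_7V_1| = √((0)² + (-16)²) = √256 = 16
Perimeter = 29 + 4 + 10 + 29 + 41 + 13 + 16 = 142.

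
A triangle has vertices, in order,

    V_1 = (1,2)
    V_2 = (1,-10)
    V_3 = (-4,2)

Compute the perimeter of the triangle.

30

|V_1V_2| = √((0)² + (-12)²) = √144 = 12
|V_2V_3| = √((-5)² + (12)²) = √169 = 13
|V_3V_1| = √((5)² + (0)²) = √25 = 5
Perimeter = 12 + 13 + 5 = 30.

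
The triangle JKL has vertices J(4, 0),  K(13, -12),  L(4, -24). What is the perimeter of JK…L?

54

|JK| = √((9)² + (-12)²) = √225 = 15
|KL| = √((-9)² + (-12)²) = √225 = 15
|LJ| = √((0)² + (24)²) = √576 = 24
Perimeter = 15 + 15 + 24 = 54.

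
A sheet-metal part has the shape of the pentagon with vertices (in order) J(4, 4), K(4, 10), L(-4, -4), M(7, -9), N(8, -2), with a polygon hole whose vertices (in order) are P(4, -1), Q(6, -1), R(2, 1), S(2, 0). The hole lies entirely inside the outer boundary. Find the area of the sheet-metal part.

102

Outer boundary:
J→K: (4)(10) − (4)(4) = 24
K→L: (4)(-4) − (-4)(10) = 24
L→M: (-4)(-9) − (7)(-4) = 64
M→N: (7)(-2) − (8)(-9) = 58
N→J: (8)(4) − (4)(-2) = 40
Σ = 210
Area = |Σ|/2 = 105.
Hole:
Cross-terms: 2, 8, -2, -2  ⇒  Σ = 6
Area = |Σ|/2 = 3.
Net area = 105 − 3 = 102.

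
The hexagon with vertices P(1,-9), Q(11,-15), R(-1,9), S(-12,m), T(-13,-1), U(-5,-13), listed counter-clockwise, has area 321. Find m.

Write out the shoelace sum; only the two edges meeting at S involve m:
2·Area = [((-1)·m − (-12)·9) + ((-12)·(-1) − (-13)·m)] + 390
       = 12·m + 510 = 642
⇒ m = 11.

11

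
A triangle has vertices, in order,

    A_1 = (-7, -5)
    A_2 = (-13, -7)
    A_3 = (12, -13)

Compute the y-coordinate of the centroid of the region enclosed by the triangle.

Apply the shoelace (surveyor's) formula. First the cross-terms c_i = x_i·y_{i+1} − x_{i+1}·y_i:
  -16, 253, -151  ⇒  2A = 86, A = 43.
Then Σ (y_i + y_{i+1})·c_i = -2150, so ȳ = -2150 / (6·43) = -25/3.

-25/3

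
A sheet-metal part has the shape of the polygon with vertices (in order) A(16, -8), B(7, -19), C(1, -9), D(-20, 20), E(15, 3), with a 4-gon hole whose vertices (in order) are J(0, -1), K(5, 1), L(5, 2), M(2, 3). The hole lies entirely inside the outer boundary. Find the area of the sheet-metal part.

Outer boundary:
A→B: (16)(-19) − (7)(-8) = -248
B→C: (7)(-9) − (1)(-19) = -44
C→D: (1)(20) − (-20)(-9) = -160
D→E: (-20)(3) − (15)(20) = -360
E→A: (15)(-8) − (16)(3) = -168
Σ = -980
Area = |Σ|/2 = 490.
Hole:
Apply the surveyor's formula: 2A = Σ (x_i·y_{i+1} − x_{i+1}·y_i), indices taken mod 4.
J→K: (0)(1) − (5)(-1) = 5
K→L: (5)(2) − (5)(1) = 5
L→M: (5)(3) − (2)(2) = 11
M→J: (2)(-1) − (0)(3) = -2
Σ = 19
Area = |Σ|/2 = 9.5.
Net area = 490 − 9.5 = 480.5.

480.5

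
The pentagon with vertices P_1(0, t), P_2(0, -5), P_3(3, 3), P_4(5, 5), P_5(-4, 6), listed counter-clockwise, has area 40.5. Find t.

-4

The doubled signed area Σ (x_i y_{i+1} − x_{i+1} y_i) is linear in t.
With t=0 it equals 65; the coefficient of t is -4 (from the two edges through P_1).
So -4·t + 65 = 2·40.5 = 81 ⇒ t = -4.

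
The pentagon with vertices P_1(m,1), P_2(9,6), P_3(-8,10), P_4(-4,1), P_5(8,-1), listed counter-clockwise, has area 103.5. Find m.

The doubled signed area Σ (x_i y_{i+1} − x_{i+1} y_i) is linear in m.
With m=0 it equals 165; the coefficient of m is 7 (from the two edges through P_1).
So 7·m + 165 = 2·103.5 = 207 ⇒ m = 6.

6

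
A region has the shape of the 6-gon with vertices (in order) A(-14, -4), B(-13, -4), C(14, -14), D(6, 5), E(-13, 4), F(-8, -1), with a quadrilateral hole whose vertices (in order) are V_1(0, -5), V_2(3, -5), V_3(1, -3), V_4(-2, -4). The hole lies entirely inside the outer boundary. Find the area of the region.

268.5

Outer boundary:
Cross-terms: 4, 238, 154, 89, 45, 18  ⇒  Σ = 548
Area = |Σ|/2 = 274.
Hole:
Apply the shoelace formula: 2A = Σ (x_i·y_{i+1} − x_{i+1}·y_i), indices taken mod 4.
Σ = (15) + (-4) + (-10) + (10) = 11
Area = |Σ|/2 = 5.5.
Net area = 274 − 5.5 = 268.5.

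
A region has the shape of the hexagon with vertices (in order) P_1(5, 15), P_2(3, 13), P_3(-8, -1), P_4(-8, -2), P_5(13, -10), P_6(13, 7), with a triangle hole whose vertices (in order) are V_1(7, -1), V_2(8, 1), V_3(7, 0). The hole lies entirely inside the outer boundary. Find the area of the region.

307.5

Outer boundary:
P_1→P_2: (5)(13) − (3)(15) = 20
P_2→P_3: (3)(-1) − (-8)(13) = 101
P_3→P_4: (-8)(-2) − (-8)(-1) = 8
P_4→P_5: (-8)(-10) − (13)(-2) = 106
P_5→P_6: (13)(7) − (13)(-10) = 221
P_6→P_1: (13)(15) − (5)(7) = 160
Σ = 616
Area = |Σ|/2 = 308.
Hole:
Apply Gauss's area formula: 2A = Σ (x_i·y_{i+1} − x_{i+1}·y_i), indices taken mod 3.
Σ = (15) + (-7) + (-7) = 1
Area = |Σ|/2 = 0.5.
Net area = 308 − 0.5 = 307.5.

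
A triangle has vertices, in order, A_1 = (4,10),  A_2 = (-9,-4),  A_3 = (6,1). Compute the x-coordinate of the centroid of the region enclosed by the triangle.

1/3

Apply the shoelace (surveyor's) formula. First the cross-terms c_i = x_i·y_{i+1} − x_{i+1}·y_i:
  74, 15, 56  ⇒  2A = 145, A = 72.5.
Then Σ (x_i + x_{i+1})·c_i = 145, so x̄ = 145 / (6·72.5) = 1/3.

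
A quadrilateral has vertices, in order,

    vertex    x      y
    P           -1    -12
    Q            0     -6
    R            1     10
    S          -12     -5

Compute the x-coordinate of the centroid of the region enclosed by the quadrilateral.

-512/133

Apply the shoelace formula. First the cross-terms c_i = x_i·y_{i+1} − x_{i+1}·y_i:
  6, 6, 115, 139  ⇒  2A = 266, A = 133.
Then Σ (x_i + x_{i+1})·c_i = -3072, so x̄ = -3072 / (6·133) = -512/133.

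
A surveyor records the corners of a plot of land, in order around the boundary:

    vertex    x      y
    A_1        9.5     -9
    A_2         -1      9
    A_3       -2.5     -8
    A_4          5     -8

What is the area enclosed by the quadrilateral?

99

A_1→A_2: (9.5)(9) − (-1)(-9) = 76.5
A_2→A_3: (-1)(-8) − (-2.5)(9) = 30.5
A_3→A_4: (-2.5)(-8) − (5)(-8) = 60
A_4→A_1: (5)(-9) − (9.5)(-8) = 31
Σ = 198
Area = |Σ|/2 = 99.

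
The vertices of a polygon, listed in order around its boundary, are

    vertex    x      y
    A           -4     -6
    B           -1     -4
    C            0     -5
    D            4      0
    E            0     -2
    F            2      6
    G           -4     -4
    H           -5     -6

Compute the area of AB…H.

28.5

Σ = (10) + (5) + (20) + (-8) + (4) + (16) + (4) + (6) = 57
Area = |Σ|/2 = 28.5.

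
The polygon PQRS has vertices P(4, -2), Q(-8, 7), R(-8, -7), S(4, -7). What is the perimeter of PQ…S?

|PQ| = √((-12)² + (9)²) = √225 = 15
|QR| = √((0)² + (-14)²) = √196 = 14
|RS| = √((12)² + (0)²) = √144 = 12
|SP| = √((0)² + (5)²) = √25 = 5
Perimeter = 15 + 14 + 12 + 5 = 46.

46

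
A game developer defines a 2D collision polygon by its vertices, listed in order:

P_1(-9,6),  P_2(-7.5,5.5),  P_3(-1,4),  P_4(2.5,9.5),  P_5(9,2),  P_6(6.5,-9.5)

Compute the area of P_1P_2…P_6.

Apply the surveyor's formula: 2A = Σ (x_i·y_{i+1} − x_{i+1}·y_i), indices taken mod 6.
Cross-terms: -4.5, -24.5, -19.5, -80.5, -98.5, -46.5  ⇒  Σ = -274
Area = |Σ|/2 = 137.

137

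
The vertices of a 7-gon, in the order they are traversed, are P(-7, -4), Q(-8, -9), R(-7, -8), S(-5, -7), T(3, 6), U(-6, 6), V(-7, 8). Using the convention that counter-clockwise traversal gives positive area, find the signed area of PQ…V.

Σ = (31) + (1) + (9) + (-9) + (54) + (-6) + (84) = 164
Signed area = Σ/2 = 82 (positive ⇒ counter-clockwise traversal).

82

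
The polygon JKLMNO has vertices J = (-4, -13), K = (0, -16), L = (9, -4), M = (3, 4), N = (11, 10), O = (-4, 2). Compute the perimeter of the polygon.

72

|JK| = √((4)² + (-3)²) = √25 = 5
|KL| = √((9)² + (12)²) = √225 = 15
|LM| = √((-6)² + (8)²) = √100 = 10
|MN| = √((8)² + (6)²) = √100 = 10
|NO| = √((-15)² + (-8)²) = √289 = 17
|OJ| = √((0)² + (-15)²) = √225 = 15
Perimeter = 5 + 15 + 10 + 10 + 17 + 15 = 72.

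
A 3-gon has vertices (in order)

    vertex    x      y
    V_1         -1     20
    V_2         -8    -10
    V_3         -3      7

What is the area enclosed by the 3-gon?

Cross-terms: 170, -86, -53  ⇒  Σ = 31
Area = |Σ|/2 = 15.5.

15.5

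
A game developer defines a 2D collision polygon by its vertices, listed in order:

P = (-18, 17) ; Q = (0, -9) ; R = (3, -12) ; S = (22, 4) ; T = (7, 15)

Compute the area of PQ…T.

578

Σ = (162) + (27) + (276) + (302) + (389) = 1156
Area = |Σ|/2 = 578.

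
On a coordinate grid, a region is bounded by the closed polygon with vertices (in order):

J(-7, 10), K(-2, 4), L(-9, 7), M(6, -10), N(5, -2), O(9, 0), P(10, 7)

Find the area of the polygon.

165

Apply the shoelace (surveyor's) formula: 2A = Σ (x_i·y_{i+1} − x_{i+1}·y_i), indices taken mod 7.
J→K: (-7)(4) − (-2)(10) = -8
K→L: (-2)(7) − (-9)(4) = 22
L→M: (-9)(-10) − (6)(7) = 48
M→N: (6)(-2) − (5)(-10) = 38
N→O: (5)(0) − (9)(-2) = 18
O→P: (9)(7) − (10)(0) = 63
P→J: (10)(10) − (-7)(7) = 149
Σ = 330
Area = |Σ|/2 = 165.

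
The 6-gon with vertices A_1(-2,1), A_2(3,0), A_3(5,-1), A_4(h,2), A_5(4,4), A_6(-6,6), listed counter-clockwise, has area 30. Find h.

The doubled signed area Σ (x_i y_{i+1} − x_{i+1} y_i) is linear in h.
With h=0 it equals 50; the coefficient of h is 5 (from the two edges through A_4).
So 5·h + 50 = 2·30 = 60 ⇒ h = 2.

2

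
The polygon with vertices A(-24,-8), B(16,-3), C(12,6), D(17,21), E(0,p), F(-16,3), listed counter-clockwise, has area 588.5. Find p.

15

The doubled signed area Σ (x_i y_{i+1} − x_{i+1} y_i) is linear in p.
With p=0 it equals 682; the coefficient of p is 33 (from the two edges through E).
So 33·p + 682 = 2·588.5 = 1177 ⇒ p = 15.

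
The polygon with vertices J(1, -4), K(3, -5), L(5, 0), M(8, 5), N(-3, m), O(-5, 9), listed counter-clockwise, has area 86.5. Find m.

The doubled signed area Σ (x_i y_{i+1} − x_{i+1} y_i) is linear in m.
With m=0 it equals 56; the coefficient of m is 13 (from the two edges through N).
So 13·m + 56 = 2·86.5 = 173 ⇒ m = 9.

9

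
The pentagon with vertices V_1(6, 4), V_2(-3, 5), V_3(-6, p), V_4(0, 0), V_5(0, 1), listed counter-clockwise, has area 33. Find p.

0

The doubled signed area Σ (x_i y_{i+1} − x_{i+1} y_i) is linear in p.
With p=0 it equals 66; the coefficient of p is -3 (from the two edges through V_3).
So -3·p + 66 = 2·33 = 66 ⇒ p = 0.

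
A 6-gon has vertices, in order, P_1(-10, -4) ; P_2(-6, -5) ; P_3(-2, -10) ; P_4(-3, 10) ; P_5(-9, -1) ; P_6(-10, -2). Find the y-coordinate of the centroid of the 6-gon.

Apply Gauss's area formula. First the cross-terms c_i = x_i·y_{i+1} − x_{i+1}·y_i:
  26, 50, -50, 93, 8, 20  ⇒  2A = 147, A = 73.5.
Then Σ (y_i + y_{i+1})·c_i = -291, so ȳ = -291 / (6·73.5) = -97/147.

-97/147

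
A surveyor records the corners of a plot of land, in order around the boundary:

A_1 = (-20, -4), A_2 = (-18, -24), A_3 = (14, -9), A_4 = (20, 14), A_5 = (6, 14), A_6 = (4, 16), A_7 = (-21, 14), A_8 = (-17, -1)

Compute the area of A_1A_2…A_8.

1108.5

Σ = (408) + (498) + (376) + (196) + (40) + (392) + (259) + (48) = 2217
Area = |Σ|/2 = 1108.5.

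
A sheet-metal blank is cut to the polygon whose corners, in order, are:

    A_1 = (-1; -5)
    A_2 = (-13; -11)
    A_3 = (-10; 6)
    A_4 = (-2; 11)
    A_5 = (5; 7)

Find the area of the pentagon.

213.5

Apply the shoelace formula: 2A = Σ (x_i·y_{i+1} − x_{i+1}·y_i), indices taken mod 5.
A_1→A_2: (-1)(-11) − (-13)(-5) = -54
A_2→A_3: (-13)(6) − (-10)(-11) = -188
A_3→A_4: (-10)(11) − (-2)(6) = -98
A_4→A_5: (-2)(7) − (5)(11) = -69
A_5→A_1: (5)(-5) − (-1)(7) = -18
Σ = -427
Area = |Σ|/2 = 213.5.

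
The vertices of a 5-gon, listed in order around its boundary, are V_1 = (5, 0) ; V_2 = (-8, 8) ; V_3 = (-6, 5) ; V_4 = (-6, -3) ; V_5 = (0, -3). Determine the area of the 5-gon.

Apply Gauss's area formula: 2A = Σ (x_i·y_{i+1} − x_{i+1}·y_i), indices taken mod 5.
Σ = (40) + (8) + (48) + (18) + (15) = 129
Area = |Σ|/2 = 64.5.

64.5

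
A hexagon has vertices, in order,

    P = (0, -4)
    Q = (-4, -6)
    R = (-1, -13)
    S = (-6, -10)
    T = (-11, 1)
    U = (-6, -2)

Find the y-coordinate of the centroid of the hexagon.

Apply the shoelace formula. First the cross-terms c_i = x_i·y_{i+1} − x_{i+1}·y_i:
  -16, 46, -68, -116, 28, 24  ⇒  2A = -102, A = -51.
Then Σ (y_i + y_{i+1})·c_i = 1722, so ȳ = 1722 / (6·(-51)) = -287/51.

-287/51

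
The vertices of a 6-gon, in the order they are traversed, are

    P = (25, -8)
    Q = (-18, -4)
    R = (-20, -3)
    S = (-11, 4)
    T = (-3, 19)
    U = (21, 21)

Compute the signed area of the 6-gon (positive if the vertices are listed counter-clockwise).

Apply the shoelace formula: 2A = Σ (x_i·y_{i+1} − x_{i+1}·y_i), indices taken mod 6.
Σ = (-244) + (-26) + (-113) + (-197) + (-462) + (-693) = -1735
Signed area = Σ/2 = -867.5 (negative ⇒ clockwise traversal).

-867.5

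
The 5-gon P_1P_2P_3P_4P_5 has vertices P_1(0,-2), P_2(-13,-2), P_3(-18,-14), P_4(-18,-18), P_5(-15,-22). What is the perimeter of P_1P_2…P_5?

|P_1P_2| = √((-13)² + (0)²) = √169 = 13
|P_2P_3| = √((-5)² + (-12)²) = √169 = 13
|P_3P_4| = √((0)² + (-4)²) = √16 = 4
|P_4P_5| = √((3)² + (-4)²) = √25 = 5
|P_5P_1| = √((15)² + (20)²) = √625 = 25
Perimeter = 13 + 13 + 4 + 5 + 25 = 60.

60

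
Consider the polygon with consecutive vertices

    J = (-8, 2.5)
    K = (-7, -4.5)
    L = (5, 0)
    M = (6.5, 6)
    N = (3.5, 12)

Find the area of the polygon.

J→K: (-8)(-4.5) − (-7)(2.5) = 53.5
K→L: (-7)(0) − (5)(-4.5) = 22.5
L→M: (5)(6) − (6.5)(0) = 30
M→N: (6.5)(12) − (3.5)(6) = 57
N→J: (3.5)(2.5) − (-8)(12) = 104.75
Σ = 267.75
Area = |Σ|/2 = 133.875.

133.875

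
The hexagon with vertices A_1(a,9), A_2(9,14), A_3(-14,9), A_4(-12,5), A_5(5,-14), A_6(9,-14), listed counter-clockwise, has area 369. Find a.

8

The doubled signed area Σ (x_i y_{i+1} − x_{i+1} y_i) is linear in a.
With a=0 it equals 514; the coefficient of a is 28 (from the two edges through A_1).
So 28·a + 514 = 2·369 = 738 ⇒ a = 8.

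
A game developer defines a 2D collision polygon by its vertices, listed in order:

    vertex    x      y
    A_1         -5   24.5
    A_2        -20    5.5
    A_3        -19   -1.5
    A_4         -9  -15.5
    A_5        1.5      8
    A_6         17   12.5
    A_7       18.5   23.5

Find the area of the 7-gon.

725.5

Apply the shoelace (surveyor's) formula: 2A = Σ (x_i·y_{i+1} − x_{i+1}·y_i), indices taken mod 7.
A_1→A_2: (-5)(5.5) − (-20)(24.5) = 462.5
A_2→A_3: (-20)(-1.5) − (-19)(5.5) = 134.5
A_3→A_4: (-19)(-15.5) − (-9)(-1.5) = 281
A_4→A_5: (-9)(8) − (1.5)(-15.5) = -48.75
A_5→A_6: (1.5)(12.5) − (17)(8) = -117.25
A_6→A_7: (17)(23.5) − (18.5)(12.5) = 168.25
A_7→A_1: (18.5)(24.5) − (-5)(23.5) = 570.75
Σ = 1451
Area = |Σ|/2 = 725.5.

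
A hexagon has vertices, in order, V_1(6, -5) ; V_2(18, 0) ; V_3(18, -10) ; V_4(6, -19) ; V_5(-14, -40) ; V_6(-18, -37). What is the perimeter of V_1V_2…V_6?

|V_1V_2| = √((12)² + (5)²) = √169 = 13
|V_2V_3| = √((0)² + (-10)²) = √100 = 10
|V_3V_4| = √((-12)² + (-9)²) = √225 = 15
|V_4V_5| = √((-20)² + (-21)²) = √841 = 29
|V_5V_6| = √((-4)² + (3)²) = √25 = 5
|V_6V_1| = √((24)² + (32)²) = √1600 = 40
Perimeter = 13 + 10 + 15 + 29 + 5 + 40 = 112.

112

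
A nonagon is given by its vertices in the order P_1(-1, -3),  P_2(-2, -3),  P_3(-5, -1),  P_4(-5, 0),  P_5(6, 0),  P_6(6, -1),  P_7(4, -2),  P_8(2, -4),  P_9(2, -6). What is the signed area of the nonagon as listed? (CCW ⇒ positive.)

Σ = (-3) + (-13) + (-5) + (0) + (-6) + (-8) + (-12) + (-4) + (-12) = -63
Signed area = Σ/2 = -31.5 (negative ⇒ clockwise traversal).

-31.5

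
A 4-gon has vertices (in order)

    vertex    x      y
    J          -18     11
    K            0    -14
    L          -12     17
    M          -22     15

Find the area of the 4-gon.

153

Σ = (252) + (-168) + (194) + (28) = 306
Area = |Σ|/2 = 153.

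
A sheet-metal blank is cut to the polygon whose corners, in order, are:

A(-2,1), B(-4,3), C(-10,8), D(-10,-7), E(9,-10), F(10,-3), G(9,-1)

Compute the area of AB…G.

203

Apply the shoelace formula: 2A = Σ (x_i·y_{i+1} − x_{i+1}·y_i), indices taken mod 7.
Cross-terms: -2, -2, 150, 163, 73, 17, 7  ⇒  Σ = 406
Area = |Σ|/2 = 203.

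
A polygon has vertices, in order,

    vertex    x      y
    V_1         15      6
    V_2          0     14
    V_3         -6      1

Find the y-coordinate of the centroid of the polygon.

Apply Gauss's area formula. First the cross-terms c_i = x_i·y_{i+1} − x_{i+1}·y_i:
  210, 84, -51  ⇒  2A = 243, A = 121.5.
Then Σ (y_i + y_{i+1})·c_i = 5103, so ȳ = 5103 / (6·121.5) = 7.

7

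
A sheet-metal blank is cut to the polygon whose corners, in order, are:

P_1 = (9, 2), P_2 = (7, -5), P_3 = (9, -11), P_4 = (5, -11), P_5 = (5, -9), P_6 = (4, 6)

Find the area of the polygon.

52.5

Apply the shoelace (surveyor's) formula: 2A = Σ (x_i·y_{i+1} − x_{i+1}·y_i), indices taken mod 6.
Σ = (-59) + (-32) + (-44) + (10) + (66) + (-46) = -105
Area = |Σ|/2 = 52.5.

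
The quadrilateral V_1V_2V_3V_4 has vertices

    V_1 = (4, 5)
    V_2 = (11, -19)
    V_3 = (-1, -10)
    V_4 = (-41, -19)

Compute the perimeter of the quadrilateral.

|V_1V_2| = √((7)² + (-24)²) = √625 = 25
|V_2V_3| = √((-12)² + (9)²) = √225 = 15
|V_3V_4| = √((-40)² + (-9)²) = √1681 = 41
|V_4V_1| = √((45)² + (24)²) = √2601 = 51
Perimeter = 25 + 15 + 41 + 51 = 132.

132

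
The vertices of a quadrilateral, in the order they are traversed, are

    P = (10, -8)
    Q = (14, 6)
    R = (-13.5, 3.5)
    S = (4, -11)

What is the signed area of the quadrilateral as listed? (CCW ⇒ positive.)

Σ = (172) + (130) + (134.5) + (78) = 514.5
Signed area = Σ/2 = 257.25 (positive ⇒ counter-clockwise traversal).

257.25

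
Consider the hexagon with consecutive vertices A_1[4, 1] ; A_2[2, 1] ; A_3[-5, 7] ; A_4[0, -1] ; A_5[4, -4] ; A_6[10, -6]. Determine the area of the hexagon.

40

Σ = (2) + (19) + (5) + (4) + (16) + (34) = 80
Area = |Σ|/2 = 40.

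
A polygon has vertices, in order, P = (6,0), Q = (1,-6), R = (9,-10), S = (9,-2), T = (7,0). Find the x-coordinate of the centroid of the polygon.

Apply the surveyor's formula. First the cross-terms c_i = x_i·y_{i+1} − x_{i+1}·y_i:
  -36, 44, 72, 14, 0  ⇒  2A = 94, A = 47.
Then Σ (x_i + x_{i+1})·c_i = 1708, so x̄ = 1708 / (6·47) = 854/141.

854/141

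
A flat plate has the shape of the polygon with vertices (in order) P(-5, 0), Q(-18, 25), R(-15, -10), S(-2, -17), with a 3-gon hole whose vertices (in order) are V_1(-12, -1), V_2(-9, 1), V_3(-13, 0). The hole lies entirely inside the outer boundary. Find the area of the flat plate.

287.5

Outer boundary:
Apply the shoelace formula: 2A = Σ (x_i·y_{i+1} − x_{i+1}·y_i), indices taken mod 4.
P→Q: (-5)(25) − (-18)(0) = -125
Q→R: (-18)(-10) − (-15)(25) = 555
R→S: (-15)(-17) − (-2)(-10) = 235
S→P: (-2)(0) − (-5)(-17) = -85
Σ = 580
Area = |Σ|/2 = 290.
Hole:
Apply the shoelace formula: 2A = Σ (x_i·y_{i+1} − x_{i+1}·y_i), indices taken mod 3.
Cross-terms: -21, 13, 13  ⇒  Σ = 5
Area = |Σ|/2 = 2.5.
Net area = 290 − 2.5 = 287.5.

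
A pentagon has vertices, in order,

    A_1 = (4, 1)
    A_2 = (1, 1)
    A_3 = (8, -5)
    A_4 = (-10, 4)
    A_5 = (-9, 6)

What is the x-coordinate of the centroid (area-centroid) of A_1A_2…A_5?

Apply the shoelace formula. First the cross-terms c_i = x_i·y_{i+1} − x_{i+1}·y_i:
  3, -13, -18, -24, -33  ⇒  2A = -85, A = -42.5.
Then Σ (x_i + x_{i+1})·c_i = 555, so x̄ = 555 / (6·(-42.5)) = -37/17.

-37/17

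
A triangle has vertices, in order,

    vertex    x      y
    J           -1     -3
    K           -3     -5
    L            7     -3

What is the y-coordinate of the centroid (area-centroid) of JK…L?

-11/3

Apply the shoelace formula. First the cross-terms c_i = x_i·y_{i+1} − x_{i+1}·y_i:
  -4, 44, -24  ⇒  2A = 16, A = 8.
Then Σ (y_i + y_{i+1})·c_i = -176, so ȳ = -176 / (6·8) = -11/3.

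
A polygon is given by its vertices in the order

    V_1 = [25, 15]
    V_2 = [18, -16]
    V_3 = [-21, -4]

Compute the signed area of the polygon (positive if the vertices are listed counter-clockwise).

Apply the shoelace formula: 2A = Σ (x_i·y_{i+1} − x_{i+1}·y_i), indices taken mod 3.
Σ = (-670) + (-408) + (-215) = -1293
Signed area = Σ/2 = -646.5 (negative ⇒ clockwise traversal).

-646.5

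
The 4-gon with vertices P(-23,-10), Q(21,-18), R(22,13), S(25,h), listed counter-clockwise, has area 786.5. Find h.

Write out the shoelace sum; only the two edges meeting at S involve h:
2·Area = [(22·h − 25·13) + (25·(-10) − (-23)·h)] + 1293
       = 45·h + 718 = 1573
⇒ h = 19.

19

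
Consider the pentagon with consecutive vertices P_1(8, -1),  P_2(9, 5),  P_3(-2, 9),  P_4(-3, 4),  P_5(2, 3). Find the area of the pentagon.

Σ = (49) + (91) + (19) + (-17) + (-26) = 116
Area = |Σ|/2 = 58.

58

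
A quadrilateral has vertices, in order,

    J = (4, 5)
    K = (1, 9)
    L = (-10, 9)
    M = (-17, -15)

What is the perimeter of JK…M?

70

|JK| = √((-3)² + (4)²) = √25 = 5
|KL| = √((-11)² + (0)²) = √121 = 11
|LM| = √((-7)² + (-24)²) = √625 = 25
|MJ| = √((21)² + (20)²) = √841 = 29
Perimeter = 5 + 11 + 25 + 29 = 70.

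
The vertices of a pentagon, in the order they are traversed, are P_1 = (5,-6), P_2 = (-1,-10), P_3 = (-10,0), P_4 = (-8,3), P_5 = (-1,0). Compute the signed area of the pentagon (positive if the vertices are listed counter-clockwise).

-88.5

Apply the shoelace formula: 2A = Σ (x_i·y_{i+1} − x_{i+1}·y_i), indices taken mod 5.
P_1→P_2: (5)(-10) − (-1)(-6) = -56
P_2→P_3: (-1)(0) − (-10)(-10) = -100
P_3→P_4: (-10)(3) − (-8)(0) = -30
P_4→P_5: (-8)(0) − (-1)(3) = 3
P_5→P_1: (-1)(-6) − (5)(0) = 6
Σ = -177
Signed area = Σ/2 = -88.5 (negative ⇒ clockwise traversal).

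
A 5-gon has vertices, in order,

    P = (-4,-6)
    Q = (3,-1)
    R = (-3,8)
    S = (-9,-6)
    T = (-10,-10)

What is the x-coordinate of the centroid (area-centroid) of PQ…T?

Apply the shoelace formula. First the cross-terms c_i = x_i·y_{i+1} − x_{i+1}·y_i:
  22, 21, 90, 30, 20  ⇒  2A = 183, A = 91.5.
Then Σ (x_i + x_{i+1})·c_i = -1952, so x̄ = -1952 / (6·91.5) = -32/9.

-32/9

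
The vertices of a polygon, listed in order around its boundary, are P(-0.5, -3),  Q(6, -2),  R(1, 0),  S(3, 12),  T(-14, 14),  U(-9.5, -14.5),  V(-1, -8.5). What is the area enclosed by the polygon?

Cross-terms: 19, 2, 12, 210, 336, 66.25, -1.25  ⇒  Σ = 644
Area = |Σ|/2 = 322.

322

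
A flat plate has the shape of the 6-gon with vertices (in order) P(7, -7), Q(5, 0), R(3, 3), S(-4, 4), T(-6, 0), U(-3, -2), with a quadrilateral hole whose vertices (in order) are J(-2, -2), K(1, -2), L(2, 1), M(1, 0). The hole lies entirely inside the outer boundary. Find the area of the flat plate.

Outer boundary:
Apply the surveyor's formula: 2A = Σ (x_i·y_{i+1} − x_{i+1}·y_i), indices taken mod 6.
Cross-terms: 35, 15, 24, 24, 12, 35  ⇒  Σ = 145
Area = |Σ|/2 = 72.5.
Hole:
Apply the shoelace (surveyor's) formula: 2A = Σ (x_i·y_{i+1} − x_{i+1}·y_i), indices taken mod 4.
J→K: (-2)(-2) − (1)(-2) = 6
K→L: (1)(1) − (2)(-2) = 5
L→M: (2)(0) − (1)(1) = -1
M→J: (1)(-2) − (-2)(0) = -2
Σ = 8
Area = |Σ|/2 = 4.
Net area = 72.5 − 4 = 68.5.

68.5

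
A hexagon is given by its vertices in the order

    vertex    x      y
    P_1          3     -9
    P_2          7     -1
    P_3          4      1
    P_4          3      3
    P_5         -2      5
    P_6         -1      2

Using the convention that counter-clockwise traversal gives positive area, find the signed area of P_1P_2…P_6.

52.5

Apply the shoelace (surveyor's) formula: 2A = Σ (x_i·y_{i+1} − x_{i+1}·y_i), indices taken mod 6.
Σ = (60) + (11) + (9) + (21) + (1) + (3) = 105
Signed area = Σ/2 = 52.5 (positive ⇒ counter-clockwise traversal).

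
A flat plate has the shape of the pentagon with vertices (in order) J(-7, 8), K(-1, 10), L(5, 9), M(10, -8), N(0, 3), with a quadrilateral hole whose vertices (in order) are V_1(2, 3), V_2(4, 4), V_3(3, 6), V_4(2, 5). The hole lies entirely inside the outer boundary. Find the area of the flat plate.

96.5

Outer boundary:
Cross-terms: -62, -59, -130, 30, 21  ⇒  Σ = -200
Area = |Σ|/2 = 100.
Hole:
Apply the shoelace (surveyor's) formula: 2A = Σ (x_i·y_{i+1} − x_{i+1}·y_i), indices taken mod 4.
Σ = (-4) + (12) + (3) + (-4) = 7
Area = |Σ|/2 = 3.5.
Net area = 100 − 3.5 = 96.5.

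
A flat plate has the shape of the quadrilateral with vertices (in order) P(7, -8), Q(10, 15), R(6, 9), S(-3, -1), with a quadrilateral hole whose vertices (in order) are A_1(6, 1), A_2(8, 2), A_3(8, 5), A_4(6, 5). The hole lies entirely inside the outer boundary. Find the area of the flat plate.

111.5

Outer boundary:
Apply Gauss's area formula: 2A = Σ (x_i·y_{i+1} − x_{i+1}·y_i), indices taken mod 4.
Cross-terms: 185, 0, 21, 31  ⇒  Σ = 237
Area = |Σ|/2 = 118.5.
Hole:
Apply Gauss's area formula: 2A = Σ (x_i·y_{i+1} − x_{i+1}·y_i), indices taken mod 4.
Σ = (4) + (24) + (10) + (-24) = 14
Area = |Σ|/2 = 7.
Net area = 118.5 − 7 = 111.5.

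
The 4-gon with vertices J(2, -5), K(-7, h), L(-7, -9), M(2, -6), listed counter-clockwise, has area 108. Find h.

Write out the shoelace sum; only the two edges meeting at K involve h:
2·Area = [(2·h − (-7)·(-5)) + ((-7)·(-9) − (-7)·h)] + 62
       = 9·h + 90 = 216
⇒ h = 14.

14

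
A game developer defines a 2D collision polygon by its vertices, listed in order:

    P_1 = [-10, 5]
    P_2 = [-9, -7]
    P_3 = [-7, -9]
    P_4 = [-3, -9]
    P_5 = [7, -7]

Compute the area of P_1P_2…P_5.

Apply Gauss's area formula: 2A = Σ (x_i·y_{i+1} − x_{i+1}·y_i), indices taken mod 5.
Σ = (115) + (32) + (36) + (84) + (-35) = 232
Area = |Σ|/2 = 116.

116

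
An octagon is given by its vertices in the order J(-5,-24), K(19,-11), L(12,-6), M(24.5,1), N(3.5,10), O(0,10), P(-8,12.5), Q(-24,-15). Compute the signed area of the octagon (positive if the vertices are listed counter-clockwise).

982.75

Σ = (511) + (18) + (159) + (241.5) + (35) + (80) + (420) + (501) = 1965.5
Signed area = Σ/2 = 982.75 (positive ⇒ counter-clockwise traversal).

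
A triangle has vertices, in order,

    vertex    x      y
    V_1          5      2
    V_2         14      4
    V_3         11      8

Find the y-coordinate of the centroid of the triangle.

14/3

Apply the shoelace (surveyor's) formula. First the cross-terms c_i = x_i·y_{i+1} − x_{i+1}·y_i:
  -8, 68, -18  ⇒  2A = 42, A = 21.
Then Σ (y_i + y_{i+1})·c_i = 588, so ȳ = 588 / (6·21) = 14/3.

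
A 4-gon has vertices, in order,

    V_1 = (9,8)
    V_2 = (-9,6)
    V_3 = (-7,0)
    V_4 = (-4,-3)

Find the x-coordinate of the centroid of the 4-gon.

-116/69

Apply the shoelace formula. First the cross-terms c_i = x_i·y_{i+1} − x_{i+1}·y_i:
  126, 42, 21, -5  ⇒  2A = 184, A = 92.
Then Σ (x_i + x_{i+1})·c_i = -928, so x̄ = -928 / (6·92) = -116/69.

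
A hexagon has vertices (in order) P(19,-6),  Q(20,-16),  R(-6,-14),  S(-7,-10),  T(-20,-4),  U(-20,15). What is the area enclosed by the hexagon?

Apply Gauss's area formula: 2A = Σ (x_i·y_{i+1} − x_{i+1}·y_i), indices taken mod 6.
Σ = (-184) + (-376) + (-38) + (-172) + (-380) + (-165) = -1315
Area = |Σ|/2 = 657.5.

657.5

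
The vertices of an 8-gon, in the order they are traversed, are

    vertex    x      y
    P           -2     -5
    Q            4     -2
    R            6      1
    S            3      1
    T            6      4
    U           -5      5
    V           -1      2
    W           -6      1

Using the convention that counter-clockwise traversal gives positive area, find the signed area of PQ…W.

Σ = (24) + (16) + (3) + (6) + (50) + (-5) + (11) + (32) = 137
Signed area = Σ/2 = 68.5 (positive ⇒ counter-clockwise traversal).

68.5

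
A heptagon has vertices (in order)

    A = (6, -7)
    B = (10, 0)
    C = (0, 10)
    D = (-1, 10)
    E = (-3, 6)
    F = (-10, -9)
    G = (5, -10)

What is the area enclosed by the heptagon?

A→B: (6)(0) − (10)(-7) = 70
B→C: (10)(10) − (0)(0) = 100
C→D: (0)(10) − (-1)(10) = 10
D→E: (-1)(6) − (-3)(10) = 24
E→F: (-3)(-9) − (-10)(6) = 87
F→G: (-10)(-10) − (5)(-9) = 145
G→A: (5)(-7) − (6)(-10) = 25
Σ = 461
Area = |Σ|/2 = 230.5.

230.5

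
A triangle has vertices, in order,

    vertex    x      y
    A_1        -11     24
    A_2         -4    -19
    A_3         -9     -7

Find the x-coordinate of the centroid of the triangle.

Apply the shoelace (surveyor's) formula. First the cross-terms c_i = x_i·y_{i+1} − x_{i+1}·y_i:
  305, -143, -293  ⇒  2A = -131, A = -65.5.
Then Σ (x_i + x_{i+1})·c_i = 3144, so x̄ = 3144 / (6·(-65.5)) = -8.

-8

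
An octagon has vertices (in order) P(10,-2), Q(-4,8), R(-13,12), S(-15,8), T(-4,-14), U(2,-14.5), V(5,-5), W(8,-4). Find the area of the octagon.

P→Q: (10)(8) − (-4)(-2) = 72
Q→R: (-4)(12) − (-13)(8) = 56
R→S: (-13)(8) − (-15)(12) = 76
S→T: (-15)(-14) − (-4)(8) = 242
T→U: (-4)(-14.5) − (2)(-14) = 86
U→V: (2)(-5) − (5)(-14.5) = 62.5
V→W: (5)(-4) − (8)(-5) = 20
W→P: (8)(-2) − (10)(-4) = 24
Σ = 638.5
Area = |Σ|/2 = 319.25.

319.25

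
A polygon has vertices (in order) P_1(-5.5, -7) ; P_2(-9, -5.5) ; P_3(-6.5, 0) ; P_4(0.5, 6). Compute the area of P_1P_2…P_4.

Apply Gauss's area formula: 2A = Σ (x_i·y_{i+1} − x_{i+1}·y_i), indices taken mod 4.
P_1→P_2: (-5.5)(-5.5) − (-9)(-7) = -32.75
P_2→P_3: (-9)(0) − (-6.5)(-5.5) = -35.75
P_3→P_4: (-6.5)(6) − (0.5)(0) = -39
P_4→P_1: (0.5)(-7) − (-5.5)(6) = 29.5
Σ = -78
Area = |Σ|/2 = 39.

39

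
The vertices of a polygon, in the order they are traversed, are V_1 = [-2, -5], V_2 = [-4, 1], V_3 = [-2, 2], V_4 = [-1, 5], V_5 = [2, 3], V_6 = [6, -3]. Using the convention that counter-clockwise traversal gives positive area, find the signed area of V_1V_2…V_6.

-54.5

Cross-terms: -22, -6, -8, -13, -24, -36  ⇒  Σ = -109
Signed area = Σ/2 = -54.5 (negative ⇒ clockwise traversal).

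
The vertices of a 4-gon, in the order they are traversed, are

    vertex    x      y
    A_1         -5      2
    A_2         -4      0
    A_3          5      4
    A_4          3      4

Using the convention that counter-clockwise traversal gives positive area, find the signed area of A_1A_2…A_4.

Apply Gauss's area formula: 2A = Σ (x_i·y_{i+1} − x_{i+1}·y_i), indices taken mod 4.
Σ = (8) + (-16) + (8) + (26) = 26
Signed area = Σ/2 = 13 (positive ⇒ counter-clockwise traversal).

13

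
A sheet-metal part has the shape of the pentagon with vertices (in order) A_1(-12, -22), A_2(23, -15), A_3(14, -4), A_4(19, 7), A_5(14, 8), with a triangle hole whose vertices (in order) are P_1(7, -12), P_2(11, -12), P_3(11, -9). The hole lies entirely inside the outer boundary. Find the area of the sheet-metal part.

Outer boundary:
Apply the surveyor's formula: 2A = Σ (x_i·y_{i+1} − x_{i+1}·y_i), indices taken mod 5.
Σ = (686) + (118) + (174) + (54) + (-212) = 820
Area = |Σ|/2 = 410.
Hole:
Apply the shoelace (surveyor's) formula: 2A = Σ (x_i·y_{i+1} − x_{i+1}·y_i), indices taken mod 3.
Σ = (48) + (33) + (-69) = 12
Area = |Σ|/2 = 6.
Net area = 410 − 6 = 404.

404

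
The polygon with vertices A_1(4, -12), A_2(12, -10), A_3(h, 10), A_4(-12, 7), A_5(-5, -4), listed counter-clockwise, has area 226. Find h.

Write out the shoelace sum; only the two edges meeting at A_3 involve h:
2·Area = [(12·10 − h·(-10)) + (h·7 − (-12)·10)] + 263
       = 17·h + 503 = 452
⇒ h = -3.

-3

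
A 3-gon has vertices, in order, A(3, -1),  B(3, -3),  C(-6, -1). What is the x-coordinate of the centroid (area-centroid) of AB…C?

0

Apply Gauss's area formula. First the cross-terms c_i = x_i·y_{i+1} − x_{i+1}·y_i:
  -6, -21, 9  ⇒  2A = -18, A = -9.
Then Σ (x_i + x_{i+1})·c_i = 0, so x̄ = 0 / (6·(-9)) = 0.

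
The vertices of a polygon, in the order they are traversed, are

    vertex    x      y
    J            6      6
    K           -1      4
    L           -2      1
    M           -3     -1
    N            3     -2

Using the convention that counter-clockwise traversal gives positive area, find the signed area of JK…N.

Σ = (30) + (7) + (5) + (9) + (30) = 81
Signed area = Σ/2 = 40.5 (positive ⇒ counter-clockwise traversal).

40.5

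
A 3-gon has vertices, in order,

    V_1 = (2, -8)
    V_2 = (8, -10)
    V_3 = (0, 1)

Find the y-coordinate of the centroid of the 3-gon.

-17/3

Apply Gauss's area formula. First the cross-terms c_i = x_i·y_{i+1} − x_{i+1}·y_i:
  44, 8, -2  ⇒  2A = 50, A = 25.
Then Σ (y_i + y_{i+1})·c_i = -850, so ȳ = -850 / (6·25) = -17/3.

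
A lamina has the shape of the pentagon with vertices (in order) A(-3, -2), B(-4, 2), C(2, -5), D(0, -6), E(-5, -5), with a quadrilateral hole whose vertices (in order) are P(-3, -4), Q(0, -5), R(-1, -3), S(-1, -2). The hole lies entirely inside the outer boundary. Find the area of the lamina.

19

Outer boundary:
Apply the shoelace formula: 2A = Σ (x_i·y_{i+1} − x_{i+1}·y_i), indices taken mod 5.
Σ = (-14) + (16) + (-12) + (-30) + (-5) = -45
Area = |Σ|/2 = 22.5.
Hole:
Σ = (15) + (-5) + (-1) + (-2) = 7
Area = |Σ|/2 = 3.5.
Net area = 22.5 − 3.5 = 19.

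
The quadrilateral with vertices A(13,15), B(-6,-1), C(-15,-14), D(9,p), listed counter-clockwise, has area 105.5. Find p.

7

Write out the shoelace sum; only the two edges meeting at D involve p:
2·Area = [((-15)·p − 9·(-14)) + (9·15 − 13·p)] + 146
       = -28·p + 407 = 211
⇒ p = 7.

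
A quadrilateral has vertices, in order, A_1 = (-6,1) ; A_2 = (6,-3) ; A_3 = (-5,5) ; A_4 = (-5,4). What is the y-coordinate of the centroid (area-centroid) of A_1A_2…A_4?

Apply Gauss's area formula. First the cross-terms c_i = x_i·y_{i+1} − x_{i+1}·y_i:
  12, 15, 5, 19  ⇒  2A = 51, A = 25.5.
Then Σ (y_i + y_{i+1})·c_i = 146, so ȳ = 146 / (6·25.5) = 146/153.

146/153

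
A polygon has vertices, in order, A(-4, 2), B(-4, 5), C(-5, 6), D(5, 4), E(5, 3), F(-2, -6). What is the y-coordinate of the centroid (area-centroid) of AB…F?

212/177

Apply the surveyor's formula. First the cross-terms c_i = x_i·y_{i+1} − x_{i+1}·y_i:
  -12, 1, -50, -5, -24, -28  ⇒  2A = -118, A = -59.
Then Σ (y_i + y_{i+1})·c_i = -424, so ȳ = -424 / (6·(-59)) = 212/177.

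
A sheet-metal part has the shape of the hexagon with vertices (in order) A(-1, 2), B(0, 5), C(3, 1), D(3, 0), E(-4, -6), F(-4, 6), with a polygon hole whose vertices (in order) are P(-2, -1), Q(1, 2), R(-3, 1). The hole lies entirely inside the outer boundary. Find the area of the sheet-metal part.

41

Outer boundary:
Apply the surveyor's formula: 2A = Σ (x_i·y_{i+1} − x_{i+1}·y_i), indices taken mod 6.
Σ = (-5) + (-15) + (-3) + (-18) + (-48) + (-2) = -91
Area = |Σ|/2 = 45.5.
Hole:
Apply Gauss's area formula: 2A = Σ (x_i·y_{i+1} − x_{i+1}·y_i), indices taken mod 3.
Σ = (-3) + (7) + (5) = 9
Area = |Σ|/2 = 4.5.
Net area = 45.5 − 4.5 = 41.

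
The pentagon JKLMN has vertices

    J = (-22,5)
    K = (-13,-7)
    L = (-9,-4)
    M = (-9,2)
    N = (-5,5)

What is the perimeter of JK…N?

48

|JK| = √((9)² + (-12)²) = √225 = 15
|KL| = √((4)² + (3)²) = √25 = 5
|LM| = √((0)² + (6)²) = √36 = 6
|MN| = √((4)² + (3)²) = √25 = 5
|NJ| = √((-17)² + (0)²) = √289 = 17
Perimeter = 15 + 5 + 6 + 5 + 17 = 48.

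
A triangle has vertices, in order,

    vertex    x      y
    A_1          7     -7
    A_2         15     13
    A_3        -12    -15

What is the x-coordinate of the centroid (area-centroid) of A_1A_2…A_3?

10/3

Apply Gauss's area formula. First the cross-terms c_i = x_i·y_{i+1} − x_{i+1}·y_i:
  196, -69, 189  ⇒  2A = 316, A = 158.
Then Σ (x_i + x_{i+1})·c_i = 3160, so x̄ = 3160 / (6·158) = 10/3.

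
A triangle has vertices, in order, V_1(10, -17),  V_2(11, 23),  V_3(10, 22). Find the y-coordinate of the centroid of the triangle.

Apply the shoelace (surveyor's) formula. First the cross-terms c_i = x_i·y_{i+1} − x_{i+1}·y_i:
  417, 12, -390  ⇒  2A = 39, A = 19.5.
Then Σ (y_i + y_{i+1})·c_i = 1092, so ȳ = 1092 / (6·19.5) = 28/3.

28/3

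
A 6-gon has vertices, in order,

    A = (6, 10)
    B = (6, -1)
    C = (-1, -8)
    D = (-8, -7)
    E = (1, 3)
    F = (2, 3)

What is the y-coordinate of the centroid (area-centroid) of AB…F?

-389/285

Apply Gauss's area formula. First the cross-terms c_i = x_i·y_{i+1} − x_{i+1}·y_i:
  -66, -49, -57, -17, -3, 2  ⇒  2A = -190, A = -95.
Then Σ (y_i + y_{i+1})·c_i = 778, so ȳ = 778 / (6·(-95)) = -389/285.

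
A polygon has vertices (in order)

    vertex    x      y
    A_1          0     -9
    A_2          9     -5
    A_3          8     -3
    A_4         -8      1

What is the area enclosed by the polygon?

75

A_1→A_2: (0)(-5) − (9)(-9) = 81
A_2→A_3: (9)(-3) − (8)(-5) = 13
A_3→A_4: (8)(1) − (-8)(-3) = -16
A_4→A_1: (-8)(-9) − (0)(1) = 72
Σ = 150
Area = |Σ|/2 = 75.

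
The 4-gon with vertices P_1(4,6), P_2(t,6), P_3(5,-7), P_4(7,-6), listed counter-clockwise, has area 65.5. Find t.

-4

Write out the shoelace sum; only the two edges meeting at P_2 involve t:
2·Area = [(4·6 − t·6) + (t·(-7) − 5·6)] + 85
       = -13·t + 79 = 131
⇒ t = -4.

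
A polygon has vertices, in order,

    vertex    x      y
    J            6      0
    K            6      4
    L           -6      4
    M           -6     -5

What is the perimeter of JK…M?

|JK| = √((0)² + (4)²) = √16 = 4
|KL| = √((-12)² + (0)²) = √144 = 12
|LM| = √((0)² + (-9)²) = √81 = 9
|MJ| = √((12)² + (5)²) = √169 = 13
Perimeter = 4 + 12 + 9 + 13 = 38.

38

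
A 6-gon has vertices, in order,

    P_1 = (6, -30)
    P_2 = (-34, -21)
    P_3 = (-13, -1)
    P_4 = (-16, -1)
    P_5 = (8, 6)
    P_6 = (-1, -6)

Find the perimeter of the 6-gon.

|P_1P_2| = √((-40)² + (9)²) = √1681 = 41
|P_2P_3| = √((21)² + (20)²) = √841 = 29
|P_3P_4| = √((-3)² + (0)²) = √9 = 3
|P_4P_5| = √((24)² + (7)²) = √625 = 25
|P_5P_6| = √((-9)² + (-12)²) = √225 = 15
|P_6P_1| = √((7)² + (-24)²) = √625 = 25
Perimeter = 41 + 29 + 3 + 25 + 15 + 25 = 138.

138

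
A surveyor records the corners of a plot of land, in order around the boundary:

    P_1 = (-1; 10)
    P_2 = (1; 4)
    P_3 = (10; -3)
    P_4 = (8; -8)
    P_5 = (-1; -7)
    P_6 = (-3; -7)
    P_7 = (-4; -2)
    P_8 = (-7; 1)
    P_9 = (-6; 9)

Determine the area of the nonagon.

169.5

Apply the shoelace formula: 2A = Σ (x_i·y_{i+1} − x_{i+1}·y_i), indices taken mod 9.
P_1→P_2: (-1)(4) − (1)(10) = -14
P_2→P_3: (1)(-3) − (10)(4) = -43
P_3→P_4: (10)(-8) − (8)(-3) = -56
P_4→P_5: (8)(-7) − (-1)(-8) = -64
P_5→P_6: (-1)(-7) − (-3)(-7) = -14
P_6→P_7: (-3)(-2) − (-4)(-7) = -22
P_7→P_8: (-4)(1) − (-7)(-2) = -18
P_8→P_9: (-7)(9) − (-6)(1) = -57
P_9→P_1: (-6)(10) − (-1)(9) = -51
Σ = -339
Area = |Σ|/2 = 169.5.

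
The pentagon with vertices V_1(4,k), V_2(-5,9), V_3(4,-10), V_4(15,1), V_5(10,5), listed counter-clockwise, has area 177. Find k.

7

Write out the shoelace sum; only the two edges meeting at V_1 involve k:
2·Area = [(10·k − 4·5) + (4·9 − (-5)·k)] + 233
       = 15·k + 249 = 354
⇒ k = 7.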